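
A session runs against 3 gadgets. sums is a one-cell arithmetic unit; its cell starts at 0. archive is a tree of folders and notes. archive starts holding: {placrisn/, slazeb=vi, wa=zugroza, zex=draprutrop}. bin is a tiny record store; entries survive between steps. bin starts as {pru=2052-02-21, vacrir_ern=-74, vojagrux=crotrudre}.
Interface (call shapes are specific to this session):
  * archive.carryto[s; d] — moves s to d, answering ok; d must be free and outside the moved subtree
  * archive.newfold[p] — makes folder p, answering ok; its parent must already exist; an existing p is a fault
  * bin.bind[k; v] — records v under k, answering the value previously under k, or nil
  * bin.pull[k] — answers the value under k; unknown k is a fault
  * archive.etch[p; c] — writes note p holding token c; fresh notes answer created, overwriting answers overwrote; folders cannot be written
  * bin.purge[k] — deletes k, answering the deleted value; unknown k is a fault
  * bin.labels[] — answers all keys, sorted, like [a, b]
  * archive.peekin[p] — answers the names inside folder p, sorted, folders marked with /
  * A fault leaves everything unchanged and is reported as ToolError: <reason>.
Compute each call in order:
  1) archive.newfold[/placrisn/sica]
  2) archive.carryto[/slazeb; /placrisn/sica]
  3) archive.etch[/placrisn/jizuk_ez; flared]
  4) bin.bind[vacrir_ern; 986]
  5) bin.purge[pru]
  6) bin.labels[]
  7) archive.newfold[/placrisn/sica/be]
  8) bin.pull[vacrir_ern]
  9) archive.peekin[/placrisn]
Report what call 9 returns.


==> newfold(p=/placrisn/sica)
<== ok
==> carryto(s=/slazeb, d=/placrisn/sica)
<== ToolError: exists
==> etch(p=/placrisn/jizuk_ez, c=flared)
<== created
==> bind(k=vacrir_ern, v=986)
<== -74
==> purge(k=pru)
<== 2052-02-21
==> labels()
<== [vacrir_ern, vojagrux]
==> newfold(p=/placrisn/sica/be)
<== ok
==> pull(k=vacrir_ern)
<== 986
==> peekin(p=/placrisn)
<== [jizuk_ez, sica/]

Answer: [jizuk_ez, sica/]


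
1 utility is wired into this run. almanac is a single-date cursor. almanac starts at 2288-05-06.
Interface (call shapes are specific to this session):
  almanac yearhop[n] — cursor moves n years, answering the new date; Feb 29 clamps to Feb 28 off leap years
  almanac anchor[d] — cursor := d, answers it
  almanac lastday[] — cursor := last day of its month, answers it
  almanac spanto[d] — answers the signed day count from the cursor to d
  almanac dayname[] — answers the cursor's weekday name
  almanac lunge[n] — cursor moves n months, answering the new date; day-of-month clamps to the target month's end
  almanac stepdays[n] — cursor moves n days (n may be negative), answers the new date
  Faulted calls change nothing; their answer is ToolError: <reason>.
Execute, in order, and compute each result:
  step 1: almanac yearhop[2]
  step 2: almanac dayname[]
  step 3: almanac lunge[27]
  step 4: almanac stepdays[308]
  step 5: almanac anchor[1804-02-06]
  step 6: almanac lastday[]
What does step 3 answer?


Answer: 2292-08-06

Derivation:
I run almanac yearhop(n=2), — result: 2290-05-06.
I call almanac dayname(), → Tuesday.
Using almanac lunge(n=27), which returns 2292-08-06.
Using almanac stepdays(n=308): 2293-06-10.
Next I call almanac anchor(d=1804-02-06), giving 1804-02-06.
Calling almanac lastday, and get 1804-02-29.


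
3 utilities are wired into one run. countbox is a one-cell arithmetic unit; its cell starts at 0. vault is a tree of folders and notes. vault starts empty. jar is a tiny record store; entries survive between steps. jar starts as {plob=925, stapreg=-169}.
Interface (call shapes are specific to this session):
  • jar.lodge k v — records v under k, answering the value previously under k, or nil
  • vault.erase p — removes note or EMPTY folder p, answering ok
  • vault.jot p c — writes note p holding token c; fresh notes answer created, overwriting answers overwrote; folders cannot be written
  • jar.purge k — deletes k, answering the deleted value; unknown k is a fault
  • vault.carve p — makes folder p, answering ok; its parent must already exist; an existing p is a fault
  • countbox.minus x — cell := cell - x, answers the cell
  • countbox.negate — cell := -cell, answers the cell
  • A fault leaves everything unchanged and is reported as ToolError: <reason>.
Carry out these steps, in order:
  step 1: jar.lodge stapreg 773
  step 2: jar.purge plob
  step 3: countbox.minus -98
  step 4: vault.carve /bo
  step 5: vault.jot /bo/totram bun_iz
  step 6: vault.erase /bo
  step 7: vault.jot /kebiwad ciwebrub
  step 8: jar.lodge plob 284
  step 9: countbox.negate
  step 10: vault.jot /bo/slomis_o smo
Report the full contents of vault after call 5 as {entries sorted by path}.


Answer: {bo/, bo/totram=bun_iz}

Derivation:
% lodge k='stapreg' v='773'
:: -169
% purge k='plob'
:: 925
% minus x='-98'
:: 98
% carve p='/bo'
:: ok
% jot p='/bo/totram' c='bun_iz'
:: created
% erase p='/bo'
:: ToolError: not empty
% jot p='/kebiwad' c='ciwebrub'
:: created
% lodge k='plob' v='284'
:: nil
% negate
:: -98
% jot p='/bo/slomis_o' c='smo'
:: created


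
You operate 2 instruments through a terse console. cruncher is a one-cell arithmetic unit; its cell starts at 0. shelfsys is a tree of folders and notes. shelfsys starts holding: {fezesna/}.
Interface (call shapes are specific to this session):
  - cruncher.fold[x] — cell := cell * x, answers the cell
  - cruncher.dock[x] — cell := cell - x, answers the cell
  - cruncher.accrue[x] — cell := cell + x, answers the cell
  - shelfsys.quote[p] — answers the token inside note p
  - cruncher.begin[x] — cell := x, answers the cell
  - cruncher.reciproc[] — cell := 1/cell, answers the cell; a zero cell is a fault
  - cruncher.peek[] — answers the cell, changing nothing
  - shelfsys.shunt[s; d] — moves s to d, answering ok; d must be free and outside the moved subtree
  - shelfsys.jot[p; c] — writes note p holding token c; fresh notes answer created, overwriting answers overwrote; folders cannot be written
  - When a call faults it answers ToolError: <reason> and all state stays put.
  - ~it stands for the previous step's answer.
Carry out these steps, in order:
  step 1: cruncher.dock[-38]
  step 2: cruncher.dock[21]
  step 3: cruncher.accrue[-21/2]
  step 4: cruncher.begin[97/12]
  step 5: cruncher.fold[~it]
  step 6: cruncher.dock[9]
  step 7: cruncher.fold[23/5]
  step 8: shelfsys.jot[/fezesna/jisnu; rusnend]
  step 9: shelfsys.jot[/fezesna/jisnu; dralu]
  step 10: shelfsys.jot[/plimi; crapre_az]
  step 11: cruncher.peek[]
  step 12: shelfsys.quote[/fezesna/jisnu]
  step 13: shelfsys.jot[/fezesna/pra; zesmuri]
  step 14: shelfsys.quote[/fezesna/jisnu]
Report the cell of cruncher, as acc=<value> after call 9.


Answer: acc=186599/720

Derivation:
CALL dock[x: -38]
RET  38
CALL dock[x: 21]
RET  17
CALL accrue[x: -21/2]
RET  13/2
CALL begin[x: 97/12]
RET  97/12
CALL fold[x: ~it]
RET  9409/144
CALL dock[x: 9]
RET  8113/144
CALL fold[x: 23/5]
RET  186599/720
CALL jot[p: /fezesna/jisnu; c: rusnend]
RET  created
CALL jot[p: /fezesna/jisnu; c: dralu]
RET  overwrote
CALL jot[p: /plimi; c: crapre_az]
RET  created
CALL peek[]
RET  186599/720
CALL quote[p: /fezesna/jisnu]
RET  dralu
CALL jot[p: /fezesna/pra; c: zesmuri]
RET  created
CALL quote[p: /fezesna/jisnu]
RET  dralu


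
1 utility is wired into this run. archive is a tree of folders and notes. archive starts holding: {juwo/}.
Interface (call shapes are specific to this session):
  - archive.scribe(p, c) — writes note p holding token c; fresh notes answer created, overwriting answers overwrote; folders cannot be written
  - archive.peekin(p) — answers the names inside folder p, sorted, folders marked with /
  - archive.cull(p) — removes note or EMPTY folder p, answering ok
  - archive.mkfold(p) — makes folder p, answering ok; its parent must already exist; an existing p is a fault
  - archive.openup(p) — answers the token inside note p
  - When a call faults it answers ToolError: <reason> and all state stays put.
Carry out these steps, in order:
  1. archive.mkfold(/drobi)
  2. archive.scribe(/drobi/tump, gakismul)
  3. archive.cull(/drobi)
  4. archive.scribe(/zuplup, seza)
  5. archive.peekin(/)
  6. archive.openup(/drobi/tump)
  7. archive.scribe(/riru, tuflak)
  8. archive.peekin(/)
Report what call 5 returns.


Answer: [drobi/, juwo/, zuplup]

Derivation:
! mkfold(/drobi) == ok
! scribe(/drobi/tump, gakismul) == created
! cull(/drobi) == ToolError: not empty
! scribe(/zuplup, seza) == created
! peekin(/) == [drobi/, juwo/, zuplup]
! openup(/drobi/tump) == gakismul
! scribe(/riru, tuflak) == created
! peekin(/) == [drobi/, juwo/, riru, zuplup]


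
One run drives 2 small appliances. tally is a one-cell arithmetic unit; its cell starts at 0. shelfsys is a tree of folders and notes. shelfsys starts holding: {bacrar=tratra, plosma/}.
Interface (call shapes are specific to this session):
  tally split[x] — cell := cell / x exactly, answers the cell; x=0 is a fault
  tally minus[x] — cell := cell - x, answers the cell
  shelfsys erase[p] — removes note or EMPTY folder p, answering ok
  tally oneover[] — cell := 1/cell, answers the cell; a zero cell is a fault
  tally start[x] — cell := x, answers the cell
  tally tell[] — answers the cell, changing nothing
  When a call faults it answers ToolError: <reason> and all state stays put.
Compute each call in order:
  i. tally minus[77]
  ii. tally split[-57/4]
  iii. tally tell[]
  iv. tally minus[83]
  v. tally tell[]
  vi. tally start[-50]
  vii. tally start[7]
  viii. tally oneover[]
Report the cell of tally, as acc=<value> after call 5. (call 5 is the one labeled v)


-- tally minus(x='77') == -77
-- tally split(x='-57/4') == 308/57
-- tally tell() == 308/57
-- tally minus(x='83') == -4423/57
-- tally tell() == -4423/57
-- tally start(x='-50') == -50
-- tally start(x='7') == 7
-- tally oneover() == 1/7

Answer: acc=-4423/57


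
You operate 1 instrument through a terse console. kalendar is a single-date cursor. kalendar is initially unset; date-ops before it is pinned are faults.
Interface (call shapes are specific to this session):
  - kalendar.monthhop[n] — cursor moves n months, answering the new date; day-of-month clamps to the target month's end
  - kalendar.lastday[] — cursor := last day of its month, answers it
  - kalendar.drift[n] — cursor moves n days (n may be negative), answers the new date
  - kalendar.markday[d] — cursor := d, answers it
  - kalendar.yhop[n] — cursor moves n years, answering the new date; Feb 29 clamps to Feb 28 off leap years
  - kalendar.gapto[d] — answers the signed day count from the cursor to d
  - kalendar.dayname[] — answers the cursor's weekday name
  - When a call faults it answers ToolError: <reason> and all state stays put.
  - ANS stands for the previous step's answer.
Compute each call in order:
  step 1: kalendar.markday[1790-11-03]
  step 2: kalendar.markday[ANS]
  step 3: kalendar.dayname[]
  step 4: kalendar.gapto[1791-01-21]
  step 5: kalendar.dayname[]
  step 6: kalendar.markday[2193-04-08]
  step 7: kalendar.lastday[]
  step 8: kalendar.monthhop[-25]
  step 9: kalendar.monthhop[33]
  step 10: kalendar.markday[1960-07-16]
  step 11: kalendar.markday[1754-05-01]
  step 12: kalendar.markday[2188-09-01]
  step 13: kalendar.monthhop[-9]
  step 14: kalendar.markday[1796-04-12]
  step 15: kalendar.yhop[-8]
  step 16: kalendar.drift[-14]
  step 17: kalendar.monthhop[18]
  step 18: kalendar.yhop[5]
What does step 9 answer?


# 1. kalendar.markday(1790-11-03) -> 1790-11-03
# 2. kalendar.markday(ANS) -> 1790-11-03
# 3. kalendar.dayname() -> Wednesday
# 4. kalendar.gapto(1791-01-21) -> 79
# 5. kalendar.dayname() -> Wednesday
# 6. kalendar.markday(2193-04-08) -> 2193-04-08
# 7. kalendar.lastday() -> 2193-04-30
# 8. kalendar.monthhop(-25) -> 2191-03-30
# 9. kalendar.monthhop(33) -> 2193-12-30
# 10. kalendar.markday(1960-07-16) -> 1960-07-16
# 11. kalendar.markday(1754-05-01) -> 1754-05-01
# 12. kalendar.markday(2188-09-01) -> 2188-09-01
# 13. kalendar.monthhop(-9) -> 2187-12-01
# 14. kalendar.markday(1796-04-12) -> 1796-04-12
# 15. kalendar.yhop(-8) -> 1788-04-12
# 16. kalendar.drift(-14) -> 1788-03-29
# 17. kalendar.monthhop(18) -> 1789-09-29
# 18. kalendar.yhop(5) -> 1794-09-29

Answer: 2193-12-30


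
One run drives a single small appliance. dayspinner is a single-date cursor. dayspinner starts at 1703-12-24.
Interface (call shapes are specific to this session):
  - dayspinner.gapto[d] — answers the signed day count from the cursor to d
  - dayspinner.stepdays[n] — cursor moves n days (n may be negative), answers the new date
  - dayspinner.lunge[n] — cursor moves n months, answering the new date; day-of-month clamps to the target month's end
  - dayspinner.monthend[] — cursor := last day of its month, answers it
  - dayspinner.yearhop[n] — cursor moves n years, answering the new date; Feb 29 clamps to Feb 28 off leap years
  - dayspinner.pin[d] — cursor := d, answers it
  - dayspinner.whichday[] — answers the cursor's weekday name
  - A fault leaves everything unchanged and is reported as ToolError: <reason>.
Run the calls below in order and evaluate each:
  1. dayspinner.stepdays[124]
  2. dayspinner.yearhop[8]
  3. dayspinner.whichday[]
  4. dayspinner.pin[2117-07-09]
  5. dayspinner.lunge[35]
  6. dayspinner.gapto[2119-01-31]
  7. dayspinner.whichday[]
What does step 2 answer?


Answer: 1712-04-26

Derivation:
! dayspinner.stepdays(124) => 1704-04-26
! dayspinner.yearhop(8) => 1712-04-26
! dayspinner.whichday() => Tuesday
! dayspinner.pin(2117-07-09) => 2117-07-09
! dayspinner.lunge(35) => 2120-06-09
! dayspinner.gapto(2119-01-31) => -495
! dayspinner.whichday() => Sunday


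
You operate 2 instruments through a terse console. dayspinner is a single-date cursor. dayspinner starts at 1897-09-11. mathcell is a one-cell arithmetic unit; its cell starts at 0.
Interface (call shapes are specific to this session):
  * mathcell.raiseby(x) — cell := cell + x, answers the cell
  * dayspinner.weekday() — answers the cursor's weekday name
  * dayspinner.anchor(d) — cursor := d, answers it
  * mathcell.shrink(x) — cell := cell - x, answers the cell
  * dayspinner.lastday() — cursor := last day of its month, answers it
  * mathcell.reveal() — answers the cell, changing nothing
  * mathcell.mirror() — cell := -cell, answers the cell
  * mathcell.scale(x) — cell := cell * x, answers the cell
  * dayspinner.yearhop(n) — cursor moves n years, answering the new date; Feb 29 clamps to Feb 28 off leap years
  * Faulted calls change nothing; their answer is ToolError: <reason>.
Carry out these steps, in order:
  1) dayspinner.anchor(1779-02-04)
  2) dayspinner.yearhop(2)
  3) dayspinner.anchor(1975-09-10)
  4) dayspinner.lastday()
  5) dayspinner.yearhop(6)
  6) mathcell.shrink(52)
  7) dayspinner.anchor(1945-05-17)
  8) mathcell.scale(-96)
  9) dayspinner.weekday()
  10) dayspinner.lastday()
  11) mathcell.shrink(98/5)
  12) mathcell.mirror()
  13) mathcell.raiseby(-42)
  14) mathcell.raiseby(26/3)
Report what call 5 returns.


% dayspinner.anchor d=1779-02-04
  1779-02-04
% dayspinner.yearhop n=2
  1781-02-04
% dayspinner.anchor d=1975-09-10
  1975-09-10
% dayspinner.lastday
  1975-09-30
% dayspinner.yearhop n=6
  1981-09-30
% mathcell.shrink x=52
  -52
% dayspinner.anchor d=1945-05-17
  1945-05-17
% mathcell.scale x=-96
  4992
% dayspinner.weekday
  Thursday
% dayspinner.lastday
  1945-05-31
% mathcell.shrink x=98/5
  24862/5
% mathcell.mirror
  -24862/5
% mathcell.raiseby x=-42
  -25072/5
% mathcell.raiseby x=26/3
  -75086/15

Answer: 1981-09-30


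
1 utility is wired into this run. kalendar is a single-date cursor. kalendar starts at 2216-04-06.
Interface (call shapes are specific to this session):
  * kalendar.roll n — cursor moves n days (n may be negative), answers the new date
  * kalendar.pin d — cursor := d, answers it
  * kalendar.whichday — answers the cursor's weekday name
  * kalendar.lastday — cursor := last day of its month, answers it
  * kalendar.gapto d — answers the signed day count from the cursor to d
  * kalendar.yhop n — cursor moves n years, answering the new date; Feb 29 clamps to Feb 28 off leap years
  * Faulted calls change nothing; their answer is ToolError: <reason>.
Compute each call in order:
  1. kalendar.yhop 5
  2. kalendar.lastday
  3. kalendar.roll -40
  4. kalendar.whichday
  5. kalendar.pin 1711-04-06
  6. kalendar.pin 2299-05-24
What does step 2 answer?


% 1. yhop(n: 5) ~> 2221-04-06
% 2. lastday() ~> 2221-04-30
% 3. roll(n: -40) ~> 2221-03-21
% 4. whichday() ~> Wednesday
% 5. pin(d: 1711-04-06) ~> 1711-04-06
% 6. pin(d: 2299-05-24) ~> 2299-05-24

Answer: 2221-04-30


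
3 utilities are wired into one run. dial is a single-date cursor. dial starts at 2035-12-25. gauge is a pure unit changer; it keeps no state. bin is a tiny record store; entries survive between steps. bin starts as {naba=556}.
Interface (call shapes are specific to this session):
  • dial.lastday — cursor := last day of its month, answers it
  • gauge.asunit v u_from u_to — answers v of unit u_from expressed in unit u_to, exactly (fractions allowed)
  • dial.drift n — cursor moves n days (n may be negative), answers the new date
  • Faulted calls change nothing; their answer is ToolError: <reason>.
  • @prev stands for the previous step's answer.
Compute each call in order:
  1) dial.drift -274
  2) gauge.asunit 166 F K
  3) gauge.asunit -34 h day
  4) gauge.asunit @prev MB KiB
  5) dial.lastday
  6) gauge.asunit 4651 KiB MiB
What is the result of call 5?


Answer: 2035-03-31

Derivation:
-> dial.drift(n=-274)
<- 2035-03-26
-> gauge.asunit(v=166, u_from=F, u_to=K)
<- 62567/180
-> gauge.asunit(v=-34, u_from=h, u_to=day)
<- -17/12
-> gauge.asunit(v=@prev, u_from=MB, u_to=KiB)
<- -265625/192
-> dial.lastday()
<- 2035-03-31
-> gauge.asunit(v=4651, u_from=KiB, u_to=MiB)
<- 4651/1024


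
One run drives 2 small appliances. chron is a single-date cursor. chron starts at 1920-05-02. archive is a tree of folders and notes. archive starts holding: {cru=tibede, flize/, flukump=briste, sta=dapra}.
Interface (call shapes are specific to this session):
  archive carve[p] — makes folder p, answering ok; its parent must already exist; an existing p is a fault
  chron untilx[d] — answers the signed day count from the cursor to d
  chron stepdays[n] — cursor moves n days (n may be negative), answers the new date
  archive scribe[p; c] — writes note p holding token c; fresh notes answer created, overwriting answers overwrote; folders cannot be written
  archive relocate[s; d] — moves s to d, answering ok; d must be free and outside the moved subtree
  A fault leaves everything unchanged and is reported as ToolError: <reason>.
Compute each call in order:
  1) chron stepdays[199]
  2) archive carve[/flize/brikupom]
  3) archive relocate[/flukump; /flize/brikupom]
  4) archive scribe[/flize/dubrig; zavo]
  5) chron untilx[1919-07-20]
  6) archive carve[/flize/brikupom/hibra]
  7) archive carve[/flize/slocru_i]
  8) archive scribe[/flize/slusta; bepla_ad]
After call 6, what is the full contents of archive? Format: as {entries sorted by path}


Answer: {cru=tibede, flize/, flize/brikupom/, flize/brikupom/hibra/, flize/dubrig=zavo, flukump=briste, sta=dapra}

Derivation:
==> chron stepdays(n=199)
<== 1920-11-17
==> archive carve(p=/flize/brikupom)
<== ok
==> archive relocate(s=/flukump, d=/flize/brikupom)
<== ToolError: exists
==> archive scribe(p=/flize/dubrig, c=zavo)
<== created
==> chron untilx(d=1919-07-20)
<== -486
==> archive carve(p=/flize/brikupom/hibra)
<== ok
==> archive carve(p=/flize/slocru_i)
<== ok
==> archive scribe(p=/flize/slusta, c=bepla_ad)
<== created


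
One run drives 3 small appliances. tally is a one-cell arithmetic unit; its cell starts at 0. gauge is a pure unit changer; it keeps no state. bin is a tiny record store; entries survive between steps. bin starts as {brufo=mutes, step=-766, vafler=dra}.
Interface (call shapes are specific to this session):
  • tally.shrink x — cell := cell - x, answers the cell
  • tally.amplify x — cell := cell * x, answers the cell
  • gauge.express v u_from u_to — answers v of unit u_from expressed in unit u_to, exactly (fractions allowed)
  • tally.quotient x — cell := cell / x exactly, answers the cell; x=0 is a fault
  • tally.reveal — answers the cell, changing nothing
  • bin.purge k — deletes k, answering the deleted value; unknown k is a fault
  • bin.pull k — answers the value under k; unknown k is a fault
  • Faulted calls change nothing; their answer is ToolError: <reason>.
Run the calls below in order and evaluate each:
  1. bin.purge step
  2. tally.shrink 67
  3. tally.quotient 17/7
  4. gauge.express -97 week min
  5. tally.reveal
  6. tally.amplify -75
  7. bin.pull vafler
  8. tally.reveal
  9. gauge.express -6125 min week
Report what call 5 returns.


Answer: -469/17

Derivation:
CALL bin.purge[k='step']
RET  -766
CALL tally.shrink[x='67']
RET  -67
CALL tally.quotient[x='17/7']
RET  -469/17
CALL gauge.express[v='-97'; u_from='week'; u_to='min']
RET  -977760
CALL tally.reveal[]
RET  -469/17
CALL tally.amplify[x='-75']
RET  35175/17
CALL bin.pull[k='vafler']
RET  dra
CALL tally.reveal[]
RET  35175/17
CALL gauge.express[v='-6125'; u_from='min'; u_to='week']
RET  -175/288


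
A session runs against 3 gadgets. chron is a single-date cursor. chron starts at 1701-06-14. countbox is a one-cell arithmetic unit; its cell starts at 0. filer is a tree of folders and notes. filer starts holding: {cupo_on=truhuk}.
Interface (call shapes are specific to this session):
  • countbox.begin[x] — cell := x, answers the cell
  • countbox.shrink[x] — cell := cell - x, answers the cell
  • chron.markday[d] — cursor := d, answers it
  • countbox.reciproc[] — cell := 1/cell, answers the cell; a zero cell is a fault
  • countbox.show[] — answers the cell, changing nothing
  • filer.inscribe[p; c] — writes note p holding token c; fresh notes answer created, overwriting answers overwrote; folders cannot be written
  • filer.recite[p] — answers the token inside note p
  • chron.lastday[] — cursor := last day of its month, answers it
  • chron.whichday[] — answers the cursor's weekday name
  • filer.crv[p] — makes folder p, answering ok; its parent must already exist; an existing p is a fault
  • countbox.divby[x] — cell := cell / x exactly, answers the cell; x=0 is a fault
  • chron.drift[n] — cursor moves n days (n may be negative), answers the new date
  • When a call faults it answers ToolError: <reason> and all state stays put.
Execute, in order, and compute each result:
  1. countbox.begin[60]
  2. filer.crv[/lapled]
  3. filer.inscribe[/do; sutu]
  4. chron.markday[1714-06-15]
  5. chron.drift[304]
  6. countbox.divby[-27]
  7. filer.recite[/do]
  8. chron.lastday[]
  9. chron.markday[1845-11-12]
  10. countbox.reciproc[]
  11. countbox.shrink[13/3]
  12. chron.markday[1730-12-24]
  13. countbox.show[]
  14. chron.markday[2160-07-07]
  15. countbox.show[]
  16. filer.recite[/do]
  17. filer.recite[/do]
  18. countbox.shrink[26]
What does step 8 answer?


Answer: 1715-04-30

Derivation:
Do: countbox.begin[x→60]
See: 60
Do: filer.crv[p→/lapled]
See: ok
Do: filer.inscribe[p→/do; c→sutu]
See: created
Do: chron.markday[d→1714-06-15]
See: 1714-06-15
Do: chron.drift[n→304]
See: 1715-04-15
Do: countbox.divby[x→-27]
See: -20/9
Do: filer.recite[p→/do]
See: sutu
Do: chron.lastday[]
See: 1715-04-30
Do: chron.markday[d→1845-11-12]
See: 1845-11-12
Do: countbox.reciproc[]
See: -9/20
Do: countbox.shrink[x→13/3]
See: -287/60
Do: chron.markday[d→1730-12-24]
See: 1730-12-24
Do: countbox.show[]
See: -287/60
Do: chron.markday[d→2160-07-07]
See: 2160-07-07
Do: countbox.show[]
See: -287/60
Do: filer.recite[p→/do]
See: sutu
Do: filer.recite[p→/do]
See: sutu
Do: countbox.shrink[x→26]
See: -1847/60


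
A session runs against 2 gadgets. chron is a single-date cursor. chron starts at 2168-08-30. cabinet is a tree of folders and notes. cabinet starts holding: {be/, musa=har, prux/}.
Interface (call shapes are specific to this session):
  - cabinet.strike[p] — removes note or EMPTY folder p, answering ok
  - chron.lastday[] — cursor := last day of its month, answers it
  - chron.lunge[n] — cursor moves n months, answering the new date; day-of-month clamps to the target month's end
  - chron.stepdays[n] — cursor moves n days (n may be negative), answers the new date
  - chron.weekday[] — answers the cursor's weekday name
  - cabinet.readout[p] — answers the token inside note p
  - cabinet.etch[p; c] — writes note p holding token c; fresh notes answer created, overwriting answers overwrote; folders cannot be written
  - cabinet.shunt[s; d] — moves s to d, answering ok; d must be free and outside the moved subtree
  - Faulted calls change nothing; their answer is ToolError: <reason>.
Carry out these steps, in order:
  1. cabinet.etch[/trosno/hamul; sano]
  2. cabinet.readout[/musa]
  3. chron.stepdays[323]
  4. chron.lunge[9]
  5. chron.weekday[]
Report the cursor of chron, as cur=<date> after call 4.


I call cabinet.etch passing p=/trosno/hamul, c=sano, giving ToolError: no parent.
I call cabinet.readout passing p=/musa, → har.
Using chron.stepdays passing n=323, and get 2169-07-19.
Invoking chron.lunge passing n=9, and observe 2170-04-19.
Then chron.weekday, — result: Thursday.

Answer: cur=2170-04-19


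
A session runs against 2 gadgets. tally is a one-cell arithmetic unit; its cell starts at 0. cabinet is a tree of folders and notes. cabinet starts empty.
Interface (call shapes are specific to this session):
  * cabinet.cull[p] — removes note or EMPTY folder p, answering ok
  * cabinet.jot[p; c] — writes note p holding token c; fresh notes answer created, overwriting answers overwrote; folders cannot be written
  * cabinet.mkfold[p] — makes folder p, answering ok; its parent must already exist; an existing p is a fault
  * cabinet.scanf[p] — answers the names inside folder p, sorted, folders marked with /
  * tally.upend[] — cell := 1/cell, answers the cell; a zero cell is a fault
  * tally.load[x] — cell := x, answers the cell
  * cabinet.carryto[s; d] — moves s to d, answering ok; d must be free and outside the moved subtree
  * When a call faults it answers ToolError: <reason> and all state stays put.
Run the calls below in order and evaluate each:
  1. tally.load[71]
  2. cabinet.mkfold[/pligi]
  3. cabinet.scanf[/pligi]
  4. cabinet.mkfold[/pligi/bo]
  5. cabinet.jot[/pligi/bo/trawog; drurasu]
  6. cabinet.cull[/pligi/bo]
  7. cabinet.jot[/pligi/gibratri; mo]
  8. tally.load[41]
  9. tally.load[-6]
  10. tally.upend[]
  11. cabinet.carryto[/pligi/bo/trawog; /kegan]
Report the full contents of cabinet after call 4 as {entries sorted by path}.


Answer: {pligi/, pligi/bo/}

Derivation:
Then tally.load passing x=71, and get 71.
Next I call cabinet.mkfold passing p=/pligi, → ok.
Now I run cabinet.scanf passing p=/pligi, and observe [].
Using cabinet.mkfold passing p=/pligi/bo, — result: ok.
I call cabinet.jot passing p=/pligi/bo/trawog, c=drurasu, which returns created.
Calling cabinet.cull passing p=/pligi/bo, and get ToolError: not empty.
I run cabinet.jot passing p=/pligi/gibratri, c=mo, — result: created.
Now I run tally.load passing x=41, yielding 41.
Invoking tally.load passing x=-6: -6.
Now I run tally.upend(), yielding -1/6.
I invoke cabinet.carryto passing s=/pligi/bo/trawog, d=/kegan, and get ok.


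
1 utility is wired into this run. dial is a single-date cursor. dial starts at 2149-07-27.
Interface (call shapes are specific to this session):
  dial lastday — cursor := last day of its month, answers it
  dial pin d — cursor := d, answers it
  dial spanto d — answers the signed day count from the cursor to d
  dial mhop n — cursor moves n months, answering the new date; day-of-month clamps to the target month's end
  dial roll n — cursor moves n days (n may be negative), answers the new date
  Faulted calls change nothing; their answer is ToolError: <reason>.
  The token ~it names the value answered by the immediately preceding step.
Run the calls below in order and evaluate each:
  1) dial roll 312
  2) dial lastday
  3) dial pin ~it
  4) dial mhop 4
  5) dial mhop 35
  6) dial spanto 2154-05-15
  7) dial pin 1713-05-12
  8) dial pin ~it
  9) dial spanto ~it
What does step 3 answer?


Answer: 2150-06-30

Derivation:
$ dial roll n=312
= 2150-06-04
$ dial lastday
= 2150-06-30
$ dial pin d=~it
= 2150-06-30
$ dial mhop n=4
= 2150-10-30
$ dial mhop n=35
= 2153-09-30
$ dial spanto d=2154-05-15
= 227
$ dial pin d=1713-05-12
= 1713-05-12
$ dial pin d=~it
= 1713-05-12
$ dial spanto d=~it
= 0


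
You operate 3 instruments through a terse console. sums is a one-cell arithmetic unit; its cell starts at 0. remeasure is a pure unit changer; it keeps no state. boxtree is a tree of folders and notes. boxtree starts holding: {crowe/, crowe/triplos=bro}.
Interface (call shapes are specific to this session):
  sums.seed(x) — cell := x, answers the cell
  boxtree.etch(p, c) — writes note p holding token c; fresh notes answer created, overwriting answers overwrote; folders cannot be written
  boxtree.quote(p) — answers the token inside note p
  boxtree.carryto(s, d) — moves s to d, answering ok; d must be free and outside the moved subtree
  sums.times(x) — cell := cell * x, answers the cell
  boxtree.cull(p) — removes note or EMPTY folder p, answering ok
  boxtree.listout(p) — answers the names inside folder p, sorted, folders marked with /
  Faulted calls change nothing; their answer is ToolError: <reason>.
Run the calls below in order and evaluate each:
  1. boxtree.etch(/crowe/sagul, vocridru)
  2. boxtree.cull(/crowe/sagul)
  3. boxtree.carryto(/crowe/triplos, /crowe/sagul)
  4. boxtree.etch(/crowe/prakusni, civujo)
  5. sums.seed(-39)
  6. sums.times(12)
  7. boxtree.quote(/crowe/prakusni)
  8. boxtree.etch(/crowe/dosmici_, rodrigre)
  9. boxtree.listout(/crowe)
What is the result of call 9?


Answer: [dosmici_, prakusni, sagul]

Derivation:
! 1. etch(p: /crowe/sagul, c: vocridru) == created
! 2. cull(p: /crowe/sagul) == ok
! 3. carryto(s: /crowe/triplos, d: /crowe/sagul) == ok
! 4. etch(p: /crowe/prakusni, c: civujo) == created
! 5. seed(x: -39) == -39
! 6. times(x: 12) == -468
! 7. quote(p: /crowe/prakusni) == civujo
! 8. etch(p: /crowe/dosmici_, c: rodrigre) == created
! 9. listout(p: /crowe) == [dosmici_, prakusni, sagul]


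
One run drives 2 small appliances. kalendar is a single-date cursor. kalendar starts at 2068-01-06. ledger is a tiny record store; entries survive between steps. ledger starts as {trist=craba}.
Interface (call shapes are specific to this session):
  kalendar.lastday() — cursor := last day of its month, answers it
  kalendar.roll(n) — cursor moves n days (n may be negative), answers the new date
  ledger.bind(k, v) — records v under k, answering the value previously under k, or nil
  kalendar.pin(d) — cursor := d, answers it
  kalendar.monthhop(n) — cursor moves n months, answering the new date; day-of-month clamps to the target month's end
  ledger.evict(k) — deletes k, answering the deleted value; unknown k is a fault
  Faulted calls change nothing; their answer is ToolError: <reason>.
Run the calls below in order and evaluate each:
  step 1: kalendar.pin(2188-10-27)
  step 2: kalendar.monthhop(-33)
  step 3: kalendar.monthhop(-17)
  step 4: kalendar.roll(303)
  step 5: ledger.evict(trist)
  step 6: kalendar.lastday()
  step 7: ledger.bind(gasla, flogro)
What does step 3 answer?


Answer: 2184-08-27

Derivation:
-- kalendar.pin(2188-10-27) == 2188-10-27
-- kalendar.monthhop(-33) == 2186-01-27
-- kalendar.monthhop(-17) == 2184-08-27
-- kalendar.roll(303) == 2185-06-26
-- ledger.evict(trist) == craba
-- kalendar.lastday() == 2185-06-30
-- ledger.bind(gasla, flogro) == nil


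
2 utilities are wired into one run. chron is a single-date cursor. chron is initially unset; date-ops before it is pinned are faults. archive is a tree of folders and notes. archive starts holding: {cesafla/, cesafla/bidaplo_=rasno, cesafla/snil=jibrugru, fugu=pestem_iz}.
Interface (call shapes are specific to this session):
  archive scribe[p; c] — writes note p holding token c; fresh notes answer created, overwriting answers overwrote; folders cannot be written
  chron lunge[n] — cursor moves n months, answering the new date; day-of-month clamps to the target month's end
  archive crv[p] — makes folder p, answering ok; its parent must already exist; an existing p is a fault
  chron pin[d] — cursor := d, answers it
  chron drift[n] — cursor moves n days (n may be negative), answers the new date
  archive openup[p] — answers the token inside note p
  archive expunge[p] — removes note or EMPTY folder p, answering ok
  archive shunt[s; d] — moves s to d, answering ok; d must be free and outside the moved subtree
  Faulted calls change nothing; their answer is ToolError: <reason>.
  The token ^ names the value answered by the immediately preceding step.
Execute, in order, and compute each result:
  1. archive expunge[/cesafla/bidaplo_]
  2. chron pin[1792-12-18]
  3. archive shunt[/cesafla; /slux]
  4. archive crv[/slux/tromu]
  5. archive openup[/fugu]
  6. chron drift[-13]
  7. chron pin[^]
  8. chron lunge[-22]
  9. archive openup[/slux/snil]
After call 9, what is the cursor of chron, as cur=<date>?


% archive expunge p→/cesafla/bidaplo_
[out] ok
% chron pin d→1792-12-18
[out] 1792-12-18
% archive shunt s→/cesafla d→/slux
[out] ok
% archive crv p→/slux/tromu
[out] ok
% archive openup p→/fugu
[out] pestem_iz
% chron drift n→-13
[out] 1792-12-05
% chron pin d→^
[out] 1792-12-05
% chron lunge n→-22
[out] 1791-02-05
% archive openup p→/slux/snil
[out] jibrugru

Answer: cur=1791-02-05


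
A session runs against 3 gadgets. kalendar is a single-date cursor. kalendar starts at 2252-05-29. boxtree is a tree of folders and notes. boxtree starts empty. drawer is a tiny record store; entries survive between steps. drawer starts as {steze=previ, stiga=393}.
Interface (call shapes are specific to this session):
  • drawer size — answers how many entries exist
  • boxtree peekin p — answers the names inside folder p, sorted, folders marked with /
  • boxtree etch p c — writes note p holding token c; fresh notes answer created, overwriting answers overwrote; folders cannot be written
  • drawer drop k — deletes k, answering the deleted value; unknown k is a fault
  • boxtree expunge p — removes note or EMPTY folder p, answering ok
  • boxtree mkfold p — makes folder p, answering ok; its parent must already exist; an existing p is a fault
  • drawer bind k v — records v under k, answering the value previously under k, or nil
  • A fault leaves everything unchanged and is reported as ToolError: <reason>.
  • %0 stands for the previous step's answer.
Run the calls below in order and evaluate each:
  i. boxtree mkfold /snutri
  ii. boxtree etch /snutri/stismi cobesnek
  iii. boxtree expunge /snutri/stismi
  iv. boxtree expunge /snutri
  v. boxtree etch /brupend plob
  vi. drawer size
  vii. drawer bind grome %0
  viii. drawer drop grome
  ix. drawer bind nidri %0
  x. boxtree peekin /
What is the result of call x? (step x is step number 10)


# boxtree mkfold(p: /snutri) : ok
# boxtree etch(p: /snutri/stismi, c: cobesnek) : created
# boxtree expunge(p: /snutri/stismi) : ok
# boxtree expunge(p: /snutri) : ok
# boxtree etch(p: /brupend, c: plob) : created
# drawer size() : 2
# drawer bind(k: grome, v: %0) : nil
# drawer drop(k: grome) : 2
# drawer bind(k: nidri, v: %0) : nil
# boxtree peekin(p: /) : [brupend]

Answer: [brupend]


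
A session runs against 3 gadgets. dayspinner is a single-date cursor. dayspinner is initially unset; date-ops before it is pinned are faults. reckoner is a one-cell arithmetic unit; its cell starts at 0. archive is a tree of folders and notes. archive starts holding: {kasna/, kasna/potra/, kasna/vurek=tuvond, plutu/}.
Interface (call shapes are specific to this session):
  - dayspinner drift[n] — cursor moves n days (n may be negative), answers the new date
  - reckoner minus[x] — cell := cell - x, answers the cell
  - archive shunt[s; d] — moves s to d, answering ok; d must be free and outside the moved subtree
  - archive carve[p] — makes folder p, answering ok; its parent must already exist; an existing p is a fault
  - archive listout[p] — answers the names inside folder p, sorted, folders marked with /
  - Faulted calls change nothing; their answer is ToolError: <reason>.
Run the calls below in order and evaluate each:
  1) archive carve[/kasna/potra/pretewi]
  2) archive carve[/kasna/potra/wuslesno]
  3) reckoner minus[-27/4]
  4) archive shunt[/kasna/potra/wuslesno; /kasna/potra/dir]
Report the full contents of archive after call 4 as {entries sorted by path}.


Calling archive carve using /kasna/potra/pretewi, and see ok.
Invoking archive carve using /kasna/potra/wuslesno, and get ok.
I call reckoner minus using -27/4, and observe 27/4.
I use archive shunt using /kasna/potra/wuslesno, /kasna/potra/dir, yielding ok.

Answer: {kasna/, kasna/potra/, kasna/potra/dir/, kasna/potra/pretewi/, kasna/vurek=tuvond, plutu/}


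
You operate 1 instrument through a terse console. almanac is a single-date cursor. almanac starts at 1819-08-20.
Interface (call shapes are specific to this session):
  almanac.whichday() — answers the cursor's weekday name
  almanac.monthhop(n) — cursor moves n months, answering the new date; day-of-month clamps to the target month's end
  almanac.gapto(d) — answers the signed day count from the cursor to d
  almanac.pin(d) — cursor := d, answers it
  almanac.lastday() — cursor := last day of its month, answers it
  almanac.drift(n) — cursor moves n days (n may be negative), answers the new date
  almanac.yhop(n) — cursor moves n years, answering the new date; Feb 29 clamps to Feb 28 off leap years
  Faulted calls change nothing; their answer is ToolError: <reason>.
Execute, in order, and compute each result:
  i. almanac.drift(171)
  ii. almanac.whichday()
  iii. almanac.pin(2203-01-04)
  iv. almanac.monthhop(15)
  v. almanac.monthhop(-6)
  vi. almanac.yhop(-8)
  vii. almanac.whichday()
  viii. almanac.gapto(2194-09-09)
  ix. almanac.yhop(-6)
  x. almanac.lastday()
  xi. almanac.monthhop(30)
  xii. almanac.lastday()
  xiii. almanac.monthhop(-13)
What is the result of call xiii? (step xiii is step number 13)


~$ drift n→171
[out] 1820-02-07
~$ whichday
[out] Monday
~$ pin d→2203-01-04
[out] 2203-01-04
~$ monthhop n→15
[out] 2204-04-04
~$ monthhop n→-6
[out] 2203-10-04
~$ yhop n→-8
[out] 2195-10-04
~$ whichday
[out] Sunday
~$ gapto d→2194-09-09
[out] -390
~$ yhop n→-6
[out] 2189-10-04
~$ lastday
[out] 2189-10-31
~$ monthhop n→30
[out] 2192-04-30
~$ lastday
[out] 2192-04-30
~$ monthhop n→-13
[out] 2191-03-30

Answer: 2191-03-30


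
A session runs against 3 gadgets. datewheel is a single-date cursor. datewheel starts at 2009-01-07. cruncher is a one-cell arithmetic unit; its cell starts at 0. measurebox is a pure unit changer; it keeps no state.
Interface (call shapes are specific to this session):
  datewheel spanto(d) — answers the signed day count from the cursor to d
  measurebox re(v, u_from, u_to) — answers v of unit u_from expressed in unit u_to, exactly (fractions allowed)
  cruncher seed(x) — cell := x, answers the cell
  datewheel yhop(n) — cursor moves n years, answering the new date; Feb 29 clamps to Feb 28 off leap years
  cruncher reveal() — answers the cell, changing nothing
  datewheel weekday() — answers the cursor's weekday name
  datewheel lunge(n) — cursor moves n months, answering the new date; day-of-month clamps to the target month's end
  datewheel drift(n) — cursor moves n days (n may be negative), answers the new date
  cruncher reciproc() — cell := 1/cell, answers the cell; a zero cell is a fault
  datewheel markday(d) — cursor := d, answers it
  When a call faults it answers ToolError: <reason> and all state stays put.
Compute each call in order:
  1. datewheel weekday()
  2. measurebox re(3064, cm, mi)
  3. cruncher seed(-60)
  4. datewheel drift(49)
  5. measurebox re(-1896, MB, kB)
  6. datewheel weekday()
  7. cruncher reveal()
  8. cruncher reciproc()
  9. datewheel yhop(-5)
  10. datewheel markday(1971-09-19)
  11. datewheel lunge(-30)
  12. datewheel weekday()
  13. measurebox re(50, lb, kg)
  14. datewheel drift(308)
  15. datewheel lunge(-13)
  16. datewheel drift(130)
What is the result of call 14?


Answer: 1970-01-21

Derivation:
I call datewheel weekday, → Wednesday.
I run measurebox re on v=3064, u_from=cm, u_to=mi, and see 1915/100584.
Then cruncher seed on x=-60, and get -60.
Calling datewheel drift on n=49, → 2009-02-25.
I try measurebox re on v=-1896, u_from=MB, u_to=kB, — result: -1896000.
I invoke datewheel weekday(): Wednesday.
Next I call cruncher reveal: -60.
I use cruncher reciproc(), → -1/60.
Invoking datewheel yhop on n=-5, which returns 2004-02-25.
Calling datewheel markday on d=1971-09-19, and observe 1971-09-19.
I try datewheel lunge on n=-30, and get 1969-03-19.
I use datewheel weekday(), and get Wednesday.
Invoking measurebox re on v=50, u_from=lb, u_to=kg, which returns 45359237/2000000.
Using datewheel drift on n=308, — result: 1970-01-21.
I call datewheel lunge on n=-13: 1968-12-21.
I try datewheel drift on n=130, → 1969-04-30.
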